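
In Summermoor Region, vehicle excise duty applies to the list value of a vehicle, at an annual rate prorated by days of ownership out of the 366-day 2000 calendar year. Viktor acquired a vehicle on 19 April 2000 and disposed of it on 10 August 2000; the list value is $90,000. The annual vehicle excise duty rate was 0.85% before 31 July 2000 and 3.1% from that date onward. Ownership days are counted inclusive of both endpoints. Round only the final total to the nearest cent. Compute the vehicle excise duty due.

19 April – 30 July 2000: 103 days at 0.85% → $90,000 × 0.85% × 103/366 = $215.2869
31 July – 10 August 2000: 11 days at 3.1% → $90,000 × 3.1% × 11/366 = $83.8525
Total = $299.1393

$299.14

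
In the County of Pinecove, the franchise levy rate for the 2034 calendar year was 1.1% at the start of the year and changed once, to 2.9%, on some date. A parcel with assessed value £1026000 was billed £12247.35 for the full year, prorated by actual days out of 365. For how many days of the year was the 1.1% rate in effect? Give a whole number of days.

346 days

Let d = days at the first rate; then 365 − d days at the second rate.
£1026000 × [1.1%·d + 2.9%·(365−d)] / 365 = £12247.35
Solving gives d = 346, so the new rate took effect on 13 Dec 2034.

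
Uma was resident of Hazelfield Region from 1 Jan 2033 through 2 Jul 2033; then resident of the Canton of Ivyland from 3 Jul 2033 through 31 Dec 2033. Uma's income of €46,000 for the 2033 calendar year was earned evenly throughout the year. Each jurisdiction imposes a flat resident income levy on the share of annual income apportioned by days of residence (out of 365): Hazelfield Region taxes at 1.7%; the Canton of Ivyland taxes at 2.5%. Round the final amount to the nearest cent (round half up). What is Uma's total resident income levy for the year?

€965.50

Hazelfield Region, 1 Jan – 2 Jul 2033: 183 days → €46,000 × 1.7% × 183/365 = €392.0712
The Canton of Ivyland, 3 Jul – 31 Dec 2033: 182 days → €46,000 × 2.5% × 182/365 = €573.4247
Total = €965.4959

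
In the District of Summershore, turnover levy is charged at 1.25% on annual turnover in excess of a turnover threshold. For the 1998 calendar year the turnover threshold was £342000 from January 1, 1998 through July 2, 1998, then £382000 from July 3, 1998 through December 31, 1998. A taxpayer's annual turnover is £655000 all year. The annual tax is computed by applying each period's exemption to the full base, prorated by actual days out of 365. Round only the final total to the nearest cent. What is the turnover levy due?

January 1 – July 2, 1998: 183 days, exemption £342000 → (£655000 − £342000) × 1.25% × 183/365 = £1961.6096
July 3 – December 31, 1998: 182 days, exemption £382000 → (£655000 − £382000) × 1.25% × 182/365 = £1701.5753
Total = £3663.1849

£3663.18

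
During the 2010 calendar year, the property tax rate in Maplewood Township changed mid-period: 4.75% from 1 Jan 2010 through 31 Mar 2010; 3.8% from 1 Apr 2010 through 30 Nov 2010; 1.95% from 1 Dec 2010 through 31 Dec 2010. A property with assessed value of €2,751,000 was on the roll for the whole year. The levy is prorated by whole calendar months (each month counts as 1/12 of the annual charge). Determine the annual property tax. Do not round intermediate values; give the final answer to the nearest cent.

1 Jan – 31 Mar 2010: 3 months at 4.75% → €2,751,000 × 4.75% × 3/12 = €32,668.1250
1 Apr – 30 Nov 2010: 8 months at 3.8% → €2,751,000 × 3.8% × 8/12 = €69,692.0000
1 Dec – 31 Dec 2010: 1 month at 1.95% → €2,751,000 × 1.95% × 1/12 = €4,470.3750
Total = €106,830.5000

€106,830.50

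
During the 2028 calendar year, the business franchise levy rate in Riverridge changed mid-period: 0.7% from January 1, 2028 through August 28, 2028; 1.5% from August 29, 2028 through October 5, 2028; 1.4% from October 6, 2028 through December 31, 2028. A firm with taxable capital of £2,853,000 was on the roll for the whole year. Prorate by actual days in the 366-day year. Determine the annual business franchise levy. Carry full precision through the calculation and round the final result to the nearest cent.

January 1 – August 28, 2028: 241 days at 0.7% → £2,853,000 × 0.7% × 241/366 = £13,150.3033
August 29 – October 5, 2028: 38 days at 1.5% → £2,853,000 × 1.5% × 38/366 = £4,443.1967
October 6 – December 31, 2028: 87 days at 1.4% → £2,853,000 × 1.4% × 87/366 = £9,494.4098
Total = £27,087.9098

£27,087.91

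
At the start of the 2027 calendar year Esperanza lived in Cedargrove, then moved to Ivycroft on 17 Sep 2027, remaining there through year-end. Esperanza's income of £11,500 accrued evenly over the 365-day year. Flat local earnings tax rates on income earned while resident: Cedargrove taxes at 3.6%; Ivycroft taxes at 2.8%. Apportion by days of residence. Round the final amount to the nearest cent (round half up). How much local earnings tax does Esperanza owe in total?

£387.28

Cedargrove, 1 Jan – 16 Sep 2027: 259 days → £11,500 × 3.6% × 259/365 = £293.7699
Ivycroft, 17 Sep – 31 Dec 2027: 106 days → £11,500 × 2.8% × 106/365 = £93.5123
Total = £387.2822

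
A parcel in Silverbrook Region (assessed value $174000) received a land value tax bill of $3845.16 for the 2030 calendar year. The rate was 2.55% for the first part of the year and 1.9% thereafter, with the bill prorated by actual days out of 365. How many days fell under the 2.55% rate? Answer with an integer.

Let d = days at the first rate; then 365 − d days at the second rate.
$174000 × [2.55%·d + 1.9%·(365−d)] / 365 = $3845.16
Solving gives d = 174, so the new rate took effect on 24 June 2030.

174 days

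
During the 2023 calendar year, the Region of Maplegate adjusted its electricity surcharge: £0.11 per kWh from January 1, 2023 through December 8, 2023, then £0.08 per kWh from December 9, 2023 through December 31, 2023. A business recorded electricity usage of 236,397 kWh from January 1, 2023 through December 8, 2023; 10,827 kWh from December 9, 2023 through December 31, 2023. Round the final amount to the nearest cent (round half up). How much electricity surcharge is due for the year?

January 1 – December 8, 2023: 236,397 kWh at £0.11/kWh → £26,003.67
December 9 – December 31, 2023: 10,827 kWh at £0.08/kWh → £866.16

£26,869.83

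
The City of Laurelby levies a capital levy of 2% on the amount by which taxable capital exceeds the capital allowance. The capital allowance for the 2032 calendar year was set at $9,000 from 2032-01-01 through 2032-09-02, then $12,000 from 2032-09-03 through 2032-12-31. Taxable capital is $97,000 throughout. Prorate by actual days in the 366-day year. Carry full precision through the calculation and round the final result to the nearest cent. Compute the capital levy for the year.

$1,740.33

2032-01-01 to 2032-09-02: 246 days, exemption $9,000 → ($97,000 − $9,000) × 2% × 246/366 = $1,182.9508
2032-09-03 to 2032-12-31: 120 days, exemption $12,000 → ($97,000 − $12,000) × 2% × 120/366 = $557.3770
Total = $1,740.3279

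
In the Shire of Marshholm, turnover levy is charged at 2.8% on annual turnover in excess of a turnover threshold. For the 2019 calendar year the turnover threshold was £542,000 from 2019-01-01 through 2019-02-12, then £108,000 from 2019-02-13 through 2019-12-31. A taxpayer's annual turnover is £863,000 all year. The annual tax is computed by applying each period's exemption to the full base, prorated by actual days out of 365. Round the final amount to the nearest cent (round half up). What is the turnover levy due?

2019-01-01 to 2019-02-12: 43 days, exemption £542,000 → (£863,000 − £542,000) × 2.8% × 43/365 = £1,058.8603
2019-02-13 to 2019-12-31: 322 days, exemption £108,000 → (£863,000 − £108,000) × 2.8% × 322/365 = £18,649.5342
Total = £19,708.3945

£19,708.39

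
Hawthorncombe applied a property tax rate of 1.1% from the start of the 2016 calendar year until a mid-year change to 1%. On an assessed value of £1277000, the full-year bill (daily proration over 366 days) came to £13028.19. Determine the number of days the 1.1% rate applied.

Let d = days at the first rate; then 366 − d days at the second rate.
£1277000 × [1.1%·d + 1%·(366−d)] / 366 = £13028.19
Solving gives d = 74, so the new rate took effect on 15 March 2016.

74 days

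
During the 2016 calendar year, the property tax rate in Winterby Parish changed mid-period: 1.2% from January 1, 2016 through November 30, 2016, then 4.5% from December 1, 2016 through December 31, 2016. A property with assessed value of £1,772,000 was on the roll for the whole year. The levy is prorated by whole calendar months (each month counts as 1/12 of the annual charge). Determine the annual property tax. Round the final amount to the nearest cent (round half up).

January 1 – November 30, 2016: 11 months at 1.2% → £1,772,000 × 1.2% × 11/12 = £19,492.0000
December 1 – December 31, 2016: 1 month at 4.5% → £1,772,000 × 4.5% × 1/12 = £6,645.0000
Total = £26,137.0000

£26,137.00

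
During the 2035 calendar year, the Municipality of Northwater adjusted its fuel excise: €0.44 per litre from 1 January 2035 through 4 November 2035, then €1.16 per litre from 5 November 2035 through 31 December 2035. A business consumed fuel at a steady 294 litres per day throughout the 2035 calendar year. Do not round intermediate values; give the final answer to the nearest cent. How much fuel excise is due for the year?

1 January – 4 November 2035: 308 days × 294 litres/day = 90,552 litres at €0.44/litre → €39,842.88
5 November – 31 December 2035: 57 days × 294 litres/day = 16,758 litres at €1.16/litre → €19,439.28

€59,282.16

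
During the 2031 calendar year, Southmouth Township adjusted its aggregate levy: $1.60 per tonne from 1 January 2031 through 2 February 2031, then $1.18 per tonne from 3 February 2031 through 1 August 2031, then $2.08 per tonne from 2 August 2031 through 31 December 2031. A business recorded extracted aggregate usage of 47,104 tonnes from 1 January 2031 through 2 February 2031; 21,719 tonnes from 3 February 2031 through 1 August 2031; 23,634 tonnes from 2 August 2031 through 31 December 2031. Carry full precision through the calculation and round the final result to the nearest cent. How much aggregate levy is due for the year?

1 January – 2 February 2031: 47,104 tonnes at $1.60/tonne → $75,366.40
3 February – 1 August 2031: 21,719 tonnes at $1.18/tonne → $25,628.42
2 August – 31 December 2031: 23,634 tonnes at $2.08/tonne → $49,158.72

$150,153.54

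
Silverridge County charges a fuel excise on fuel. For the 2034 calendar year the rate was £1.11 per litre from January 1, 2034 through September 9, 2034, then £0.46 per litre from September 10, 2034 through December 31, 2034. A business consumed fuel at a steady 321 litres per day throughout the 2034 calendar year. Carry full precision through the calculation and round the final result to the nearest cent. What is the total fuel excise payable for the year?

£106,475.70

January 1 – September 9, 2034: 252 days × 321 litres/day = 80,892 litres at £1.11/litre → £89,790.12
September 10 – December 31, 2034: 113 days × 321 litres/day = 36,273 litres at £0.46/litre → £16,685.58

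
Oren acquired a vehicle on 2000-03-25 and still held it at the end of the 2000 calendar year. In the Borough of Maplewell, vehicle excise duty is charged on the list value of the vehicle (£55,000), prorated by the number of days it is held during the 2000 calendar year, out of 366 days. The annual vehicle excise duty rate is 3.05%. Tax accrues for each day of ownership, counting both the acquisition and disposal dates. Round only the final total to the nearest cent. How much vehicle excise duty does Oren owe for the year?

£1,292.50

Days held (2000-03-25 to 2000-12-31): 282 out of 366
Tax = £55,000 × 3.05% × 282/366 = £1,292.5000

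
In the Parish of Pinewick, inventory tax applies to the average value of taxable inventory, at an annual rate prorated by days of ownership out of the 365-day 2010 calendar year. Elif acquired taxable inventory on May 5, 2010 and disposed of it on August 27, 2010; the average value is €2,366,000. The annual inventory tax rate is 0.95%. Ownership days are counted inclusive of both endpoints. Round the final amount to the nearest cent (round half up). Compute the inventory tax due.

€7,081.79

Days held (May 5 – August 27, 2010): 115 out of 365
Tax = €2,366,000 × 0.95% × 115/365 = €7,081.7945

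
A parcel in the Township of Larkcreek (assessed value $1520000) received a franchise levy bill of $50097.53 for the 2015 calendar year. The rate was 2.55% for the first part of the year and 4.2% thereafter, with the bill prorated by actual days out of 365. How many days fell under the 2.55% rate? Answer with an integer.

200 days

Let d = days at the first rate; then 365 − d days at the second rate.
$1520000 × [2.55%·d + 4.2%·(365−d)] / 365 = $50097.53
Solving gives d = 200, so the new rate took effect on July 20, 2015.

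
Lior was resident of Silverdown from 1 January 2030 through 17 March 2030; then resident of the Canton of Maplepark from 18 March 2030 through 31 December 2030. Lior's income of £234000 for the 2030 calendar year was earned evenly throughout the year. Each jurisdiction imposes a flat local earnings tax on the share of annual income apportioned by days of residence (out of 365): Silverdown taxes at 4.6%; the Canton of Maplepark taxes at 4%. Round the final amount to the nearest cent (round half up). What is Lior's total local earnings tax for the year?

Silverdown, 1 January – 17 March 2030: 76 days → £234000 × 4.6% × 76/365 = £2241.2712
The Canton of Maplepark, 18 March – 31 December 2030: 289 days → £234000 × 4% × 289/365 = £7411.0685
Total = £9652.3397

£9652.34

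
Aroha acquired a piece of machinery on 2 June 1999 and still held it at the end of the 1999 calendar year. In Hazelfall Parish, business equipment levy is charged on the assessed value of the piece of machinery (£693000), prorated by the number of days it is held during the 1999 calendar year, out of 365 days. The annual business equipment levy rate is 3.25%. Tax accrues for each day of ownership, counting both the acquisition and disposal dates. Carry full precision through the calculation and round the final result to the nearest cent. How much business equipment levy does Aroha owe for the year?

£13143.27

Days held (2 June – 31 December 1999): 213 out of 365
Tax = £693000 × 3.25% × 213/365 = £13143.2671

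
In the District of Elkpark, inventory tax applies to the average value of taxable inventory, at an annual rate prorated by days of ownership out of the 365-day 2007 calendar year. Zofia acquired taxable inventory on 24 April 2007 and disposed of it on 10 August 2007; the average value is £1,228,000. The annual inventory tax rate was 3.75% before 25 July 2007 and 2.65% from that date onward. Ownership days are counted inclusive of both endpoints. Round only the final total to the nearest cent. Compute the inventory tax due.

£13,122.78

24 April – 24 July 2007: 92 days at 3.75% → £1,228,000 × 3.75% × 92/365 = £11,607.1233
25 July – 10 August 2007: 17 days at 2.65% → £1,228,000 × 2.65% × 17/365 = £1,515.6548
Total = £13,122.7781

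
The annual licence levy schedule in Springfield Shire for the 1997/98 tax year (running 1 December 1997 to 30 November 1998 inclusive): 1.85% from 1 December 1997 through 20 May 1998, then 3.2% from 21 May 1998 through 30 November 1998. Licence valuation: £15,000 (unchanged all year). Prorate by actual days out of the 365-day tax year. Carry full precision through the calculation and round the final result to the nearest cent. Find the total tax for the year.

1 December 1997 – 20 May 1998: 171 days at 1.85% → £15,000 × 1.85% × 171/365 = £130.0068
21 May – 30 November 1998: 194 days at 3.2% → £15,000 × 3.2% × 194/365 = £255.1233
Total = £385.1301

£385.13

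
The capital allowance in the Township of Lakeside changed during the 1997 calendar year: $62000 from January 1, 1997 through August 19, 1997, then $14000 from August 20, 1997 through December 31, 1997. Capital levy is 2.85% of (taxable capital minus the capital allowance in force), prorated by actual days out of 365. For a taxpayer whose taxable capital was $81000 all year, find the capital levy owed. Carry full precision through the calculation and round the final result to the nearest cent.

January 1 – August 19, 1997: 231 days, exemption $62000 → ($81000 − $62000) × 2.85% × 231/365 = $342.7027
August 20 – December 31, 1997: 134 days, exemption $14000 → ($81000 − $14000) × 2.85% × 134/365 = $701.0219
Total = $1043.7247

$1043.72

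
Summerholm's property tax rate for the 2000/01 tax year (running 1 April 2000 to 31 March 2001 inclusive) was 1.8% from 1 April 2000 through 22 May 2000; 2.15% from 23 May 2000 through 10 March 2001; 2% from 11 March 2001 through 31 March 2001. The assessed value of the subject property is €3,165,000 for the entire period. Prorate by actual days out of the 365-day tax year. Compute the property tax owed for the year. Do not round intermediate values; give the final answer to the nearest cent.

€66,196.19

1 April – 22 May 2000: 52 days at 1.8% → €3,165,000 × 1.8% × 52/365 = €8,116.2740
23 May 2000 – 10 March 2001: 292 days at 2.15% → €3,165,000 × 2.15% × 292/365 = €54,438.0000
11 March – 31 March 2001: 21 days at 2% → €3,165,000 × 2% × 21/365 = €3,641.9178
Total = €66,196.1918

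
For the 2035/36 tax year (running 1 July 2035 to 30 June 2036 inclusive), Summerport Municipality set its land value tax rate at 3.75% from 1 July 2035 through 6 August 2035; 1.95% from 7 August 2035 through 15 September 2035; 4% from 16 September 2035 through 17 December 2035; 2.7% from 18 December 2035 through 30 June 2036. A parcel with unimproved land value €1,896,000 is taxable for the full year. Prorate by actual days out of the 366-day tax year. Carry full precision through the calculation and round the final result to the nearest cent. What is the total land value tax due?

€57,913.48

1 July – 6 August 2035: 37 days at 3.75% → €1,896,000 × 3.75% × 37/366 = €7,187.7049
7 August – 15 September 2035: 40 days at 1.95% → €1,896,000 × 1.95% × 40/366 = €4,040.6557
16 September – 17 December 2035: 93 days at 4% → €1,896,000 × 4% × 93/366 = €19,270.8197
18 December 2035 – 30 June 2036: 196 days at 2.7% → €1,896,000 × 2.7% × 196/366 = €27,414.2951
Total = €57,913.4754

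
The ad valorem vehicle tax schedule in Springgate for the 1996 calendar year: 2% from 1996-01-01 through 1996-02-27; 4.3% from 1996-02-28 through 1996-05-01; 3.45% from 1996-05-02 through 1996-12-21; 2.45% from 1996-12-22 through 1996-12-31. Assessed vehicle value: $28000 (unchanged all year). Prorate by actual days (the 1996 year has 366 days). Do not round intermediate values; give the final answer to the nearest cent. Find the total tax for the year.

1996-01-01 to 1996-02-27: 58 days at 2% → $28000 × 2% × 58/366 = $88.7432
1996-02-28 to 1996-05-01: 64 days at 4.3% → $28000 × 4.3% × 64/366 = $210.5355
1996-05-02 to 1996-12-21: 234 days at 3.45% → $28000 × 3.45% × 234/366 = $617.6066
1996-12-22 to 1996-12-31: 10 days at 2.45% → $28000 × 2.45% × 10/366 = $18.7432
Total = $935.6284

$935.63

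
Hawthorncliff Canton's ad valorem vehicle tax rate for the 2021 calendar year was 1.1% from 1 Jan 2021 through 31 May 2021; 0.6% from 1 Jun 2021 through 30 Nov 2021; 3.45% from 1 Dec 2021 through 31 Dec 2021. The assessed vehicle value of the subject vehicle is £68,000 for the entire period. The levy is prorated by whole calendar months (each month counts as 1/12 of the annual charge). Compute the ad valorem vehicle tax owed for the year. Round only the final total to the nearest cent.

1 Jan – 31 May 2021: 5 months at 1.1% → £68,000 × 1.1% × 5/12 = £311.6667
1 Jun – 30 Nov 2021: 6 months at 0.6% → £68,000 × 0.6% × 6/12 = £204.0000
1 Dec – 31 Dec 2021: 1 month at 3.45% → £68,000 × 3.45% × 1/12 = £195.5000
Total = £711.1667

£711.17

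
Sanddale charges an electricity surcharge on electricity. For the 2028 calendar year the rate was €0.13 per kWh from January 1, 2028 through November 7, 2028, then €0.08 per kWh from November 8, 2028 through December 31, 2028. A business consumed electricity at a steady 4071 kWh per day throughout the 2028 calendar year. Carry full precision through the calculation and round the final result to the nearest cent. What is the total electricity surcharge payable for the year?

January 1 – November 7, 2028: 312 days × 4071 kWh/day = 1,270,152 kWh at €0.13/kWh → €165,119.76
November 8 – December 31, 2028: 54 days × 4071 kWh/day = 219,834 kWh at €0.08/kWh → €17,586.72

€182,706.48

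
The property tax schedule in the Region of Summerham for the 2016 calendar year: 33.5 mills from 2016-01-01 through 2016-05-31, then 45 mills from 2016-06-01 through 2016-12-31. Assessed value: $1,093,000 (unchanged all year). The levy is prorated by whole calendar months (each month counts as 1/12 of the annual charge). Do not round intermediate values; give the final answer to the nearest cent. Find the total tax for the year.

$43,947.71

2016-01-01 to 2016-05-31: 5 months at 33.5 mills → $1,093,000 × 3.35% × 5/12 = $15,256.4583
2016-06-01 to 2016-12-31: 7 months at 45 mills → $1,093,000 × 4.5% × 7/12 = $28,691.2500
Total = $43,947.7083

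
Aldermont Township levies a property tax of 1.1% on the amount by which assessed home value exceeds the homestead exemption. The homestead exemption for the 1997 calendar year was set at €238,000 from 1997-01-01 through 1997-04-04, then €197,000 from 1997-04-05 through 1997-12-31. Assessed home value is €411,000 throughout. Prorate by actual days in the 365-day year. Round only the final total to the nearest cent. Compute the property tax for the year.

€2,237.85

1997-01-01 to 1997-04-04: 94 days, exemption €238,000 → (€411,000 − €238,000) × 1.1% × 94/365 = €490.0877
1997-04-05 to 1997-12-31: 271 days, exemption €197,000 → (€411,000 − €197,000) × 1.1% × 271/365 = €1,747.7644
Total = €2,237.8521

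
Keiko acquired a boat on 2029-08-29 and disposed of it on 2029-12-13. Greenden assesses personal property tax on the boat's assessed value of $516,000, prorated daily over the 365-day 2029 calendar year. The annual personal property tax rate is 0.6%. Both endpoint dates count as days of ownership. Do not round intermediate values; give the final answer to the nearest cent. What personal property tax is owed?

$907.59

Days held (2029-08-29 to 2029-12-13): 107 out of 365
Tax = $516,000 × 0.6% × 107/365 = $907.5945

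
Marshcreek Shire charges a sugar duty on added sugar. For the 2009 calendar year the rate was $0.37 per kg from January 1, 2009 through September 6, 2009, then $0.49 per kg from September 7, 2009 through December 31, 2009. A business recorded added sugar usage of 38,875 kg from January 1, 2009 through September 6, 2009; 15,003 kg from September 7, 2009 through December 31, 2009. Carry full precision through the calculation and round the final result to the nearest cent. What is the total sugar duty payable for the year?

$21,735.22

January 1 – September 6, 2009: 38,875 kg at $0.37/kg → $14,383.75
September 7 – December 31, 2009: 15,003 kg at $0.49/kg → $7,351.47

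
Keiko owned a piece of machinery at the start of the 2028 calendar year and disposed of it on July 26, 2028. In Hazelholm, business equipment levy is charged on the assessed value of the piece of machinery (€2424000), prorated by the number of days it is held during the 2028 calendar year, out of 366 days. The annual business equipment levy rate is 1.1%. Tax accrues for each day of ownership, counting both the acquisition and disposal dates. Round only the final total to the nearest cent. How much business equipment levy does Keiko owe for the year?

€15153.31

Days held (January 1 – July 26, 2028): 208 out of 366
Tax = €2424000 × 1.1% × 208/366 = €15153.3115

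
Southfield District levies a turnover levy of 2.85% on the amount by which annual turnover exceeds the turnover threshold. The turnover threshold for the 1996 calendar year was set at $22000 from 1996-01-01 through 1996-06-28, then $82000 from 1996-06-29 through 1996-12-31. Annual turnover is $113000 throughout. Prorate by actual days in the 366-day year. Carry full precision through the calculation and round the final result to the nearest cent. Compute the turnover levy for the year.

1996-01-01 to 1996-06-28: 180 days, exemption $22000 → ($113000 − $22000) × 2.85% × 180/366 = $1275.4918
1996-06-29 to 1996-12-31: 186 days, exemption $82000 → ($113000 − $82000) × 2.85% × 186/366 = $448.9918
Total = $1724.4836

$1724.48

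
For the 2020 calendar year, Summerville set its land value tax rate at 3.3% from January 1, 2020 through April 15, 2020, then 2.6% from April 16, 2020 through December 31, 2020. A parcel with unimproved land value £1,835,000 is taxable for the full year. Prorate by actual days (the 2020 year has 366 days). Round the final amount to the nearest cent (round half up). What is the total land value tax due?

£51,430.14

January 1 – April 15, 2020: 106 days at 3.3% → £1,835,000 × 3.3% × 106/366 = £17,537.7869
April 16 – December 31, 2020: 260 days at 2.6% → £1,835,000 × 2.6% × 260/366 = £33,892.3497
Total = £51,430.1366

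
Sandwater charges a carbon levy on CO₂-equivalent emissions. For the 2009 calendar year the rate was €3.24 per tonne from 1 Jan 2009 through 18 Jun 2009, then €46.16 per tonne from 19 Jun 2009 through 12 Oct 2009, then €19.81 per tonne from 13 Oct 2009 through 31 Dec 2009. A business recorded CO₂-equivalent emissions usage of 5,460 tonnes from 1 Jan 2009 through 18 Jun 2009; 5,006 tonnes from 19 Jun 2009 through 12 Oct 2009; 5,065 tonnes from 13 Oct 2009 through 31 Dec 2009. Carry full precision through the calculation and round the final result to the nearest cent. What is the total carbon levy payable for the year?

1 Jan – 18 Jun 2009: 5,460 tonnes at €3.24/tonne → €17690.40
19 Jun – 12 Oct 2009: 5,006 tonnes at €46.16/tonne → €231076.96
13 Oct – 31 Dec 2009: 5,065 tonnes at €19.81/tonne → €100337.65

€349105.01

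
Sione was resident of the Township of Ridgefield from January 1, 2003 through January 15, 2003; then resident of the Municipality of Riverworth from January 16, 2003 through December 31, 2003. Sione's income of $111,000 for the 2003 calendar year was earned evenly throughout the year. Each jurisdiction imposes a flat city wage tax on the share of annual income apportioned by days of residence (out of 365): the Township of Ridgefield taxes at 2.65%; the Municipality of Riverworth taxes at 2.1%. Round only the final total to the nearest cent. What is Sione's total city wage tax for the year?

$2,356.09

The Township of Ridgefield, January 1 – January 15, 2003: 15 days → $111,000 × 2.65% × 15/365 = $120.8836
The Municipality of Riverworth, January 16 – December 31, 2003: 350 days → $111,000 × 2.1% × 350/365 = $2,235.2055
Total = $2,356.0890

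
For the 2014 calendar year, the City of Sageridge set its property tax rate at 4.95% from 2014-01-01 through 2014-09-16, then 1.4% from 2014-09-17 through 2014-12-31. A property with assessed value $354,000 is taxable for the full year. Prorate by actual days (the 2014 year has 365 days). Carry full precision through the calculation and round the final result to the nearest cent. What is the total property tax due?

$13,873.41

2014-01-01 to 2014-09-16: 259 days at 4.95% → $354,000 × 4.95% × 259/365 = $12,434.1288
2014-09-17 to 2014-12-31: 106 days at 1.4% → $354,000 × 1.4% × 106/365 = $1,439.2767
Total = $13,873.4055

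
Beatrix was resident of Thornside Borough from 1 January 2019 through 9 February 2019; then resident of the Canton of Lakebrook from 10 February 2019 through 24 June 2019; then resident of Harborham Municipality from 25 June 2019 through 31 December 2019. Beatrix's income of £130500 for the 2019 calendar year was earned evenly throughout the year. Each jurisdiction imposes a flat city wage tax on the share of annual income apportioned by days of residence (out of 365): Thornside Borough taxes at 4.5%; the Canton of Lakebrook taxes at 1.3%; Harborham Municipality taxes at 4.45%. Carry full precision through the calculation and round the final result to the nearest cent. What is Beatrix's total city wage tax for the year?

Thornside Borough, 1 January – 9 February 2019: 40 days → £130500 × 4.5% × 40/365 = £643.5616
The Canton of Lakebrook, 10 February – 24 June 2019: 135 days → £130500 × 1.3% × 135/365 = £627.4726
Harborham Municipality, 25 June – 31 December 2019: 190 days → £130500 × 4.45% × 190/365 = £3022.9521
Total = £4293.9863

£4293.99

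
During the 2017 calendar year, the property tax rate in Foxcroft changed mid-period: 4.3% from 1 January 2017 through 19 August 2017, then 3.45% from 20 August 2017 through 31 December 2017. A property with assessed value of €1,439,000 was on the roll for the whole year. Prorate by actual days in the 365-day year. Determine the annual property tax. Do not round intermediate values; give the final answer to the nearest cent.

€57,386.53

1 January – 19 August 2017: 231 days at 4.3% → €1,439,000 × 4.3% × 231/365 = €39,160.5123
20 August – 31 December 2017: 134 days at 3.45% → €1,439,000 × 3.45% × 134/365 = €18,226.0192
Total = €57,386.5315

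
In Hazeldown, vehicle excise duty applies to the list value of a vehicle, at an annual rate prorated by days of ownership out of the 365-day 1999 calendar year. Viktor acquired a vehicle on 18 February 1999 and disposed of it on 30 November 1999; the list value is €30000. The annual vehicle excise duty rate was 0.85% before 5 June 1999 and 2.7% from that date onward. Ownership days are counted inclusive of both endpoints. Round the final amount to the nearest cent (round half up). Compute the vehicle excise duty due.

18 February – 4 June 1999: 107 days at 0.85% → €30000 × 0.85% × 107/365 = €74.7534
5 June – 30 November 1999: 179 days at 2.7% → €30000 × 2.7% × 179/365 = €397.2329
Total = €471.9863

€471.99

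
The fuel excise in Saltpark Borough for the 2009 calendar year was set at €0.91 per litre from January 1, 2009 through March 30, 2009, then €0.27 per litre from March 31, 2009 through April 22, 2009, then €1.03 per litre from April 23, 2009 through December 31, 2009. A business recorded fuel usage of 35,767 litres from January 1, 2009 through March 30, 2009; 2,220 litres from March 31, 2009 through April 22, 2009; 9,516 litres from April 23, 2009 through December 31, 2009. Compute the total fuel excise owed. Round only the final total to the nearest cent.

€42948.85

January 1 – March 30, 2009: 35,767 litres at €0.91/litre → €32547.97
March 31 – April 22, 2009: 2,220 litres at €0.27/litre → €599.40
April 23 – December 31, 2009: 9,516 litres at €1.03/litre → €9801.48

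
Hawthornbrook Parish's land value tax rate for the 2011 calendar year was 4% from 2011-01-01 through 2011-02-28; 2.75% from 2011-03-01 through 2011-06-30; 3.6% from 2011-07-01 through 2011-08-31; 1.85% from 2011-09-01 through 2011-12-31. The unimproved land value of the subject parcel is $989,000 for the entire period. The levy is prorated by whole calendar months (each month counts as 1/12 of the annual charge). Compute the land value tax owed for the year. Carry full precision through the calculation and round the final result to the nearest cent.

2011-01-01 to 2011-02-28: 2 months at 4% → $989,000 × 4% × 2/12 = $6,593.3333
2011-03-01 to 2011-06-30: 4 months at 2.75% → $989,000 × 2.75% × 4/12 = $9,065.8333
2011-07-01 to 2011-08-31: 2 months at 3.6% → $989,000 × 3.6% × 2/12 = $5,934.0000
2011-09-01 to 2011-12-31: 4 months at 1.85% → $989,000 × 1.85% × 4/12 = $6,098.8333
Total = $27,692.0000

$27,692.00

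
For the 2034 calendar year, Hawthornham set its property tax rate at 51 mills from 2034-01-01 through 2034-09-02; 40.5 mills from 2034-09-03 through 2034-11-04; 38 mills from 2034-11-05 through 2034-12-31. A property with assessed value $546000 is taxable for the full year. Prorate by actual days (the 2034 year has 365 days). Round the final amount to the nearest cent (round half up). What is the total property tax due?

$25748.01

2034-01-01 to 2034-09-02: 245 days at 51 mills → $546000 × 5.1% × 245/365 = $18691.1507
2034-09-03 to 2034-11-04: 63 days at 40.5 mills → $546000 × 4.05% × 63/365 = $3816.7644
2034-11-05 to 2034-12-31: 57 days at 38 mills → $546000 × 3.8% × 57/365 = $3240.0986
Total = $25748.0137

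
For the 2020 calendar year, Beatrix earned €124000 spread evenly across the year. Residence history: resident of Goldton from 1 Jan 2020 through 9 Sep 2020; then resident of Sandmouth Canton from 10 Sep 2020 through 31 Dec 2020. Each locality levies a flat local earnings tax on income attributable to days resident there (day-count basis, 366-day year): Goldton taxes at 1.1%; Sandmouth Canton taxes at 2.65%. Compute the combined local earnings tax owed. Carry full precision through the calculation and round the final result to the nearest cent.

€1957.40

Goldton, 1 Jan – 9 Sep 2020: 253 days → €124000 × 1.1% × 253/366 = €942.8743
Sandmouth Canton, 10 Sep – 31 Dec 2020: 113 days → €124000 × 2.65% × 113/366 = €1014.5301
Total = €1957.4044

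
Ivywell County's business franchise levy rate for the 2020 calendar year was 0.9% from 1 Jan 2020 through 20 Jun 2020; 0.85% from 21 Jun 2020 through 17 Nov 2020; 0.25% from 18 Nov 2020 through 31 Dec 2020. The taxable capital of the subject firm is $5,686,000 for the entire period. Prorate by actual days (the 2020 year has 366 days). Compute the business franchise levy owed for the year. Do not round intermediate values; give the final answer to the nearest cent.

$45,565.68

1 Jan – 20 Jun 2020: 172 days at 0.9% → $5,686,000 × 0.9% × 172/366 = $24,048.9836
21 Jun – 17 Nov 2020: 150 days at 0.85% → $5,686,000 × 0.85% × 150/366 = $19,807.7869
18 Nov – 31 Dec 2020: 44 days at 0.25% → $5,686,000 × 0.25% × 44/366 = $1,708.9071
Total = $45,565.6776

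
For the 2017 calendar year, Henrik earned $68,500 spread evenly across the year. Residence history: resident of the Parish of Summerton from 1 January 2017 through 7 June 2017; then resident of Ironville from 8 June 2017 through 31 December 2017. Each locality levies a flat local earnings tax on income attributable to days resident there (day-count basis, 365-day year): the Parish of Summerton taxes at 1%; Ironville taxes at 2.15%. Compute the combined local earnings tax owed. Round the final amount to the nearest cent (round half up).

The Parish of Summerton, 1 January – 7 June 2017: 158 days → $68,500 × 1% × 158/365 = $296.5205
Ironville, 8 June – 31 December 2017: 207 days → $68,500 × 2.15% × 207/365 = $835.2308
Total = $1,131.7514

$1,131.75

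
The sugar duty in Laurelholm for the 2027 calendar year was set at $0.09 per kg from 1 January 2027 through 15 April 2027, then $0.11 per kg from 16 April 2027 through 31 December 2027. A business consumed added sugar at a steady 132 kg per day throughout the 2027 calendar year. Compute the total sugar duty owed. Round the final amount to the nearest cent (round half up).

1 January – 15 April 2027: 105 days × 132 kg/day = 13,860 kg at $0.09/kg → $1247.40
16 April – 31 December 2027: 260 days × 132 kg/day = 34,320 kg at $0.11/kg → $3775.20

$5022.60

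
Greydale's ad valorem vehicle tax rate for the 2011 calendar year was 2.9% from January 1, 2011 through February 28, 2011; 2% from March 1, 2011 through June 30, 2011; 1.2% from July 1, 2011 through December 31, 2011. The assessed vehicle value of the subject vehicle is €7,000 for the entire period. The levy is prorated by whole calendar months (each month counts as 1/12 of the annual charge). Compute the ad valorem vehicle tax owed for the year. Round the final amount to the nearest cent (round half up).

January 1 – February 28, 2011: 2 months at 2.9% → €7,000 × 2.9% × 2/12 = €33.8333
March 1 – June 30, 2011: 4 months at 2% → €7,000 × 2% × 4/12 = €46.6667
July 1 – December 31, 2011: 6 months at 1.2% → €7,000 × 1.2% × 6/12 = €42.0000
Total = €122.5000

€122.50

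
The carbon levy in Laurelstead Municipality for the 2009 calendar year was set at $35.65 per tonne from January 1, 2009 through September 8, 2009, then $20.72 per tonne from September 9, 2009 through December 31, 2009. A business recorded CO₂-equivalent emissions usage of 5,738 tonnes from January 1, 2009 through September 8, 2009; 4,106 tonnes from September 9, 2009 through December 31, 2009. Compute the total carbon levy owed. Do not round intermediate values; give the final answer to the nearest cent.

January 1 – September 8, 2009: 5,738 tonnes at $35.65/tonne → $204,559.70
September 9 – December 31, 2009: 4,106 tonnes at $20.72/tonne → $85,076.32

$289,636.02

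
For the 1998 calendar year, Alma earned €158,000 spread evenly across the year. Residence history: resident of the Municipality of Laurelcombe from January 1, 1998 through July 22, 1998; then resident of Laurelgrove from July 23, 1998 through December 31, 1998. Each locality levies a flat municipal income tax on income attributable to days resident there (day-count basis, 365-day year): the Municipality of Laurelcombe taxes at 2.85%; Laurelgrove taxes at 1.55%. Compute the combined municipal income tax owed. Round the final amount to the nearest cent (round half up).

The Municipality of Laurelcombe, January 1 – July 22, 1998: 203 days → €158,000 × 2.85% × 203/365 = €2,504.4082
Laurelgrove, July 23 – December 31, 1998: 162 days → €158,000 × 1.55% × 162/365 = €1,086.9534
Total = €3,591.3616

€3,591.36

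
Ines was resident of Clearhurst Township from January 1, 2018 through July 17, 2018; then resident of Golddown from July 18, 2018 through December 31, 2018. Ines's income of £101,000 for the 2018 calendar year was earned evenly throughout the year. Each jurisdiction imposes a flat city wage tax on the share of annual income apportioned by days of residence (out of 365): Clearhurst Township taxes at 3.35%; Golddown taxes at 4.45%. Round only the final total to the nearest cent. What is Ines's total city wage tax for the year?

Clearhurst Township, January 1 – July 17, 2018: 198 days → £101,000 × 3.35% × 198/365 = £1,835.4329
Golddown, July 18 – December 31, 2018: 167 days → £101,000 × 4.45% × 167/365 = £2,056.3877
Total = £3,891.8205

£3,891.82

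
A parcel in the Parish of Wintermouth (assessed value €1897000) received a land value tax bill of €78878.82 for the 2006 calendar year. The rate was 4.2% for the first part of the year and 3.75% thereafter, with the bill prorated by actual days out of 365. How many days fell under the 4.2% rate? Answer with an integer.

Let d = days at the first rate; then 365 − d days at the second rate.
€1897000 × [4.2%·d + 3.75%·(365−d)] / 365 = €78878.82
Solving gives d = 331, so the new rate took effect on 28 November 2006.

331 days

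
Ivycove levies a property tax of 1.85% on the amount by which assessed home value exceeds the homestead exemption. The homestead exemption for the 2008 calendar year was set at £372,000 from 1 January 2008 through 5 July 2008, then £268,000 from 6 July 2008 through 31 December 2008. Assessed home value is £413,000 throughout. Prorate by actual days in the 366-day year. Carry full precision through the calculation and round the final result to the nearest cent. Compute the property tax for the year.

£1,699.47

1 January – 5 July 2008: 187 days, exemption £372,000 → (£413,000 − £372,000) × 1.85% × 187/366 = £387.5396
6 July – 31 December 2008: 179 days, exemption £268,000 → (£413,000 − £268,000) × 1.85% × 179/366 = £1,311.9331
Total = £1,699.4727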